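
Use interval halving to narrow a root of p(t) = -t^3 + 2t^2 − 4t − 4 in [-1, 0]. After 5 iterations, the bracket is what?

[-0.6875, -0.65625]

t = -0.5 gives p = -1.375, negative; keep [-1, -0.5]
t = -0.75 gives p = 0.546875, positive; keep [-0.75, -0.5]
t = -0.625 gives p = -0.474609, negative; keep [-0.75, -0.625]
t = -0.6875 gives p = 0.0203, positive; keep [-0.6875, -0.625]
t = -0.65625 gives p = -0.231, negative; keep [-0.6875, -0.65625]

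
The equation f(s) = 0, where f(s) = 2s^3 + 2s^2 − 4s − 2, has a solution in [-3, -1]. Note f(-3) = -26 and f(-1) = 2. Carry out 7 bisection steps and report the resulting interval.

s = -2 gives f = -2, negative; keep [-2, -1]
s = -1.5 gives f = 1.75, positive; keep [-2, -1.5]
s = -1.75 gives f = 0.40625, positive; keep [-2, -1.75]
s = -1.875 gives f = -0.6523, negative; keep [-1.875, -1.75]
s = -1.8125 gives f = -0.0884, negative; keep [-1.8125, -1.75]
s = -1.78125 gives f = 0.1674, positive; keep [-1.8125, -1.78125]
s = -1.796875 gives f = 0.0417, positive; keep [-1.8125, -1.796875]

[-1.8125, -1.796875]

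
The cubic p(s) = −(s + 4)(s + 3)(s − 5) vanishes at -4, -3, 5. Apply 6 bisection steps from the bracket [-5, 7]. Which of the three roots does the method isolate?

p(1) = 80 > 0, so the root lies in [1, 7]
p(4) = 56 > 0, so the root lies in [4, 7]
p(5.5) = -40.375 < 0, so the root lies in [4, 5.5]
p(4.75) = 16.9531 > 0, so the root lies in [4.75, 5.5]
p(5.125) = -9.2676 < 0, so the root lies in [4.75, 5.125]
p(4.9375) = 4.4338 > 0, so the root lies in [4.9375, 5.125]

5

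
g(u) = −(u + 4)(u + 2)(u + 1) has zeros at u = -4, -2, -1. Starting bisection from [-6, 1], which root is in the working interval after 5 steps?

-4

m = -2.5, g(m) = -1.125 (−); new bracket [-6, -2.5]
m = -4.25, g(m) = 1.828125 (+); new bracket [-4.25, -2.5]
m = -3.375, g(m) = -2.041016 (−); new bracket [-4.25, -3.375]
m = -3.8125, g(m) = -0.9558 (−); new bracket [-4.25, -3.8125]
m = -4.03125, g(m) = 0.1924 (+); new bracket [-4.03125, -3.8125]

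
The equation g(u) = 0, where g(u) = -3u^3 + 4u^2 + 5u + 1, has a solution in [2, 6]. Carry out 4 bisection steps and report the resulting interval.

[2, 2.25]

m = 4, g(m) = -107 (−); new bracket [2, 4]
m = 3, g(m) = -29 (−); new bracket [2, 3]
m = 2.5, g(m) = -8.375 (−); new bracket [2, 2.5]
m = 2.25, g(m) = -1.6719 (−); new bracket [2, 2.25]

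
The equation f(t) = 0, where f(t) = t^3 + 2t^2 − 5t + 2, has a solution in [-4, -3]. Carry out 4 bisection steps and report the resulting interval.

midpoint -3.5: f = 1.125 > 0 → [-4, -3.5]
midpoint -3.75: f = -3.859375 < 0 → [-3.75, -3.5]
midpoint -3.625: f = -1.228516 < 0 → [-3.625, -3.5]
midpoint -3.5625: f = -0.0178 < 0 → [-3.5625, -3.5]

[-3.5625, -3.5]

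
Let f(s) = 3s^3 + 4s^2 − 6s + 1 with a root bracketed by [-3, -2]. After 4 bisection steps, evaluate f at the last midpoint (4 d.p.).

-0.8337

m = -2.5, f(m) = -5.875 (−); new bracket [-2.5, -2]
m = -2.25, f(m) = 0.578125 (+); new bracket [-2.5, -2.25]
m = -2.375, f(m) = -2.376953 (−); new bracket [-2.375, -2.25]
m = -2.3125, f(m) = -0.8337 (−); new bracket [-2.3125, -2.25]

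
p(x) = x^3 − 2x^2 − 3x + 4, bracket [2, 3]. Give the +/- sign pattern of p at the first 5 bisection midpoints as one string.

-+++-

m = 2.5, p(m) = -0.375 (−); new bracket [2.5, 3]
m = 2.75, p(m) = 1.421875 (+); new bracket [2.5, 2.75]
m = 2.625, p(m) = 0.431641 (+); new bracket [2.5, 2.625]
m = 2.5625, p(m) = 0.0061 (+); new bracket [2.5, 2.5625]
m = 2.53125, p(m) = -0.1899 (−); new bracket [2.53125, 2.5625]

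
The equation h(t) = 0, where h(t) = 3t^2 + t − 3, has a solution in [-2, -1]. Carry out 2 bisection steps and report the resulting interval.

midpoint -1.5: h = 2.25 > 0 → [-1.5, -1]
midpoint -1.25: h = 0.4375 > 0 → [-1.25, -1]

[-1.25, -1]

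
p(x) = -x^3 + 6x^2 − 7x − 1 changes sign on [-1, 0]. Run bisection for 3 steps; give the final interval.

m = -0.5, p(m) = 4.125 (+); new bracket [-0.5, 0]
m = -0.25, p(m) = 1.140625 (+); new bracket [-0.25, 0]
m = -0.125, p(m) = -0.029297 (−); new bracket [-0.25, -0.125]

[-0.25, -0.125]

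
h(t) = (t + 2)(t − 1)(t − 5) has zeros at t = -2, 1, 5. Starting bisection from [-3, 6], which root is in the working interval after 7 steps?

5

m = 1.5, h(m) = -6.125 (−); new bracket [1.5, 6]
m = 3.75, h(m) = -19.765625 (−); new bracket [3.75, 6]
m = 4.875, h(m) = -3.330078 (−); new bracket [4.875, 6]
m = 5.4375, h(m) = 14.4392 (+); new bracket [4.875, 5.4375]
m = 5.15625, h(m) = 4.6474 (+); new bracket [4.875, 5.15625]
m = 5.015625, h(m) = 0.4402 (+); new bracket [4.875, 5.015625]
m = 4.9453125, h(m) = -1.4985 (−); new bracket [4.9453125, 5.015625]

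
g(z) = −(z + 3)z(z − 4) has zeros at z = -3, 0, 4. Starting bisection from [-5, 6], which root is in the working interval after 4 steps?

4

m = 0.5, g(m) = 6.125 (+); new bracket [0.5, 6]
m = 3.25, g(m) = 15.234375 (+); new bracket [3.25, 6]
m = 4.625, g(m) = -22.041016 (−); new bracket [3.25, 4.625]
m = 3.9375, g(m) = 1.7073 (+); new bracket [3.9375, 4.625]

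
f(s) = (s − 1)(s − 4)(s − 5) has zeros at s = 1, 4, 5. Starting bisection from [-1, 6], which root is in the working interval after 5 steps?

1

m = 2.5, f(m) = 5.625 (+); new bracket [-1, 2.5]
m = 0.75, f(m) = -3.453125 (−); new bracket [0.75, 2.5]
m = 1.625, f(m) = 5.009766 (+); new bracket [0.75, 1.625]
m = 1.1875, f(m) = 2.0105 (+); new bracket [0.75, 1.1875]
m = 0.96875, f(m) = -0.3819 (−); new bracket [0.96875, 1.1875]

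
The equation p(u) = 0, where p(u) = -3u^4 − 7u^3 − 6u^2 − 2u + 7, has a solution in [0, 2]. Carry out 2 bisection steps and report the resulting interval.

[0.5, 1]

m = 1, p(m) = -11 (−); new bracket [0, 1]
m = 0.5, p(m) = 3.4375 (+); new bracket [0.5, 1]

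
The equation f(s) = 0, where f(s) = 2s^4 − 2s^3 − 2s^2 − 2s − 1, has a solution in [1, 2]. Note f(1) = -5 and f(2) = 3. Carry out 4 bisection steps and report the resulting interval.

[1.875, 1.9375]

midpoint 1.5: f = -5.125 < 0 → [1.5, 2]
midpoint 1.75: f = -2.585938 < 0 → [1.75, 2]
midpoint 1.875: f = -0.245605 < 0 → [1.875, 2]
midpoint 1.9375: f = 1.2544 > 0 → [1.875, 1.9375]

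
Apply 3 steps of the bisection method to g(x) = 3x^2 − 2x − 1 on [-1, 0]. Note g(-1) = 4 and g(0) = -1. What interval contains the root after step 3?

m = -0.5, g(m) = 0.75 (+); new bracket [-0.5, 0]
m = -0.25, g(m) = -0.3125 (−); new bracket [-0.5, -0.25]
m = -0.375, g(m) = 0.171875 (+); new bracket [-0.375, -0.25]

[-0.375, -0.25]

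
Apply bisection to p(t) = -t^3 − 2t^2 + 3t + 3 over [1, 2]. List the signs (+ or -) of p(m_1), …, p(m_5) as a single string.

-+++-

p(1.5) = -0.375 < 0, so the root lies in [1, 1.5]
p(1.25) = 1.671875 > 0, so the root lies in [1.25, 1.5]
p(1.375) = 0.744141 > 0, so the root lies in [1.375, 1.5]
p(1.4375) = 0.2092 > 0, so the root lies in [1.4375, 1.5]
p(1.46875) = -0.0766 < 0, so the root lies in [1.4375, 1.46875]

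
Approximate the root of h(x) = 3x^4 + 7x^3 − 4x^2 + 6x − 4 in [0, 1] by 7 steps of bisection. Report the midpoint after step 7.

m = 0.5, h(m) = -0.9375 (−); new bracket [0.5, 1]
m = 0.75, h(m) = 2.152344 (+); new bracket [0.5, 0.75]
m = 0.625, h(m) = 0.354248 (+); new bracket [0.5, 0.625]
m = 0.5625, h(m) = -0.3444 (−); new bracket [0.5625, 0.625]
m = 0.59375, h(m) = -0.0096 (−); new bracket [0.59375, 0.625]
m = 0.609375, h(m) = 0.1686 (+); new bracket [0.59375, 0.609375]
m = 0.6015625, h(m) = 0.0786 (+); new bracket [0.59375, 0.6015625]

0.6015625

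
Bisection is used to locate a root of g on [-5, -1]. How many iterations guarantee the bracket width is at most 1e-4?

Width after n steps is 4/2^n. Need 2^n ≥ 4/1e-4 = 40000.
2^15 = 32768 < 40000 ≤ 2^16 = 65536, so n = 16.

16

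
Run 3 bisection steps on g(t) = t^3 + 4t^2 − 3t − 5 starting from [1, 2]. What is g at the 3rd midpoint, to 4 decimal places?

1.0371

m = 1.5, g(m) = 2.875 (+); new bracket [1, 1.5]
m = 1.25, g(m) = -0.546875 (−); new bracket [1.25, 1.5]
m = 1.375, g(m) = 1.037109 (+); new bracket [1.25, 1.375]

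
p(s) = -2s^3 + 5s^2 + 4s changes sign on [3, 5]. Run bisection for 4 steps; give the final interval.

[3.125, 3.25]

m = 4, p(m) = -32 (−); new bracket [3, 4]
m = 3.5, p(m) = -10.5 (−); new bracket [3, 3.5]
m = 3.25, p(m) = -2.84375 (−); new bracket [3, 3.25]
m = 3.125, p(m) = 0.293 (+); new bracket [3.125, 3.25]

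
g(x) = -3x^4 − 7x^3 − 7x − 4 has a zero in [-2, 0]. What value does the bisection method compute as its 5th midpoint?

-0.4375

g(-1) = 7 > 0, so the root lies in [-1, 0]
g(-0.5) = 0.1875 > 0, so the root lies in [-0.5, 0]
g(-0.25) = -2.152344 < 0, so the root lies in [-0.5, -0.25]
g(-0.375) = -1.0652 < 0, so the root lies in [-0.5, -0.375]
g(-0.4375) = -0.4612 < 0, so the root lies in [-0.5, -0.4375]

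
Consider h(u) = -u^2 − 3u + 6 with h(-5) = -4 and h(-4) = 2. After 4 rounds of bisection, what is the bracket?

[-4.375, -4.3125]

midpoint -4.5: h = -0.75 < 0 → [-4.5, -4]
midpoint -4.25: h = 0.6875 > 0 → [-4.5, -4.25]
midpoint -4.375: h = -0.015625 < 0 → [-4.375, -4.25]
midpoint -4.3125: h = 0.3398 > 0 → [-4.375, -4.3125]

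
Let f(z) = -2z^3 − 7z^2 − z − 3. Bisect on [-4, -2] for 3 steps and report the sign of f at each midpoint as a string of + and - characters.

-+-

f(-3) = -9 < 0, so the root lies in [-4, -3]
f(-3.5) = 0.5 > 0, so the root lies in [-3.5, -3]
f(-3.25) = -5.03125 < 0, so the root lies in [-3.5, -3.25]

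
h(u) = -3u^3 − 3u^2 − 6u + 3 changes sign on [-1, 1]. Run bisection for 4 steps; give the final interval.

[0.375, 0.5]

m = 0, h(m) = 3 (+); new bracket [0, 1]
m = 0.5, h(m) = -1.125 (−); new bracket [0, 0.5]
m = 0.25, h(m) = 1.265625 (+); new bracket [0.25, 0.5]
m = 0.375, h(m) = 0.1699 (+); new bracket [0.375, 0.5]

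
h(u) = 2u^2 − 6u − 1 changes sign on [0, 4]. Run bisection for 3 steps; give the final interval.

[3, 3.5]

h(2) = -5 < 0, so the root lies in [2, 4]
h(3) = -1 < 0, so the root lies in [3, 4]
h(3.5) = 2.5 > 0, so the root lies in [3, 3.5]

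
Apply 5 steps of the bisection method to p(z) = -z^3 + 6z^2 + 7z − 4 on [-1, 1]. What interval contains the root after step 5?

m = 0, p(m) = -4 (−); new bracket [0, 1]
m = 0.5, p(m) = 0.875 (+); new bracket [0, 0.5]
m = 0.25, p(m) = -1.890625 (−); new bracket [0.25, 0.5]
m = 0.375, p(m) = -0.584 (−); new bracket [0.375, 0.5]
m = 0.4375, p(m) = 0.1272 (+); new bracket [0.375, 0.4375]

[0.375, 0.4375]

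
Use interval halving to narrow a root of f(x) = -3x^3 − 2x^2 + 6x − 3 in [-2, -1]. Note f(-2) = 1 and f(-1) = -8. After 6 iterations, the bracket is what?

[-1.953125, -1.9375]

m = -1.5, f(m) = -6.375 (−); new bracket [-2, -1.5]
m = -1.75, f(m) = -3.546875 (−); new bracket [-2, -1.75]
m = -1.875, f(m) = -1.505859 (−); new bracket [-2, -1.875]
m = -1.9375, f(m) = -0.3132 (−); new bracket [-2, -1.9375]
m = -1.96875, f(m) = 0.328 (+); new bracket [-1.96875, -1.9375]
m = -1.953125, f(m) = 0.0036 (+); new bracket [-1.953125, -1.9375]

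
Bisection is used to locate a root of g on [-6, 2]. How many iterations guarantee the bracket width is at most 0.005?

11

Width after n steps is 8/2^n. Need 2^n ≥ 8/0.005 = 1600.
2^10 = 1024 < 1600 ≤ 2^11 = 2048, so n = 11.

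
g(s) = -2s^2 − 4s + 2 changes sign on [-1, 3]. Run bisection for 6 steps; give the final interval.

g(1) = -4 < 0, so the root lies in [-1, 1]
g(0) = 2 > 0, so the root lies in [0, 1]
g(0.5) = -0.5 < 0, so the root lies in [0, 0.5]
g(0.25) = 0.875 > 0, so the root lies in [0.25, 0.5]
g(0.375) = 0.2188 > 0, so the root lies in [0.375, 0.5]
g(0.4375) = -0.1328 < 0, so the root lies in [0.375, 0.4375]

[0.375, 0.4375]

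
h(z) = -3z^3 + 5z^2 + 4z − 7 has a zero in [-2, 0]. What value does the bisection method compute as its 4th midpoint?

-1.125

h(-1) = -3 < 0, so the root lies in [-2, -1]
h(-1.5) = 8.375 > 0, so the root lies in [-1.5, -1]
h(-1.25) = 1.671875 > 0, so the root lies in [-1.25, -1]
h(-1.125) = -0.9004 < 0, so the root lies in [-1.25, -1.125]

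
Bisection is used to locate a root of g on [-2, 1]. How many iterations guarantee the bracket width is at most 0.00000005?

26

Width after n steps is 3/2^n. Need 2^n ≥ 3/0.00000005 = 60000000.
2^25 = 33554432 < 60000000 ≤ 2^26 = 67108864, so n = 26.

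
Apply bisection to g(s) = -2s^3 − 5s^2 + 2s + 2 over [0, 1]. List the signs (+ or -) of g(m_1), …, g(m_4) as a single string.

midpoint 0.5: g = 1.5 > 0 → [0.5, 1]
midpoint 0.75: g = -0.15625 < 0 → [0.5, 0.75]
midpoint 0.625: g = 0.808594 > 0 → [0.625, 0.75]
midpoint 0.6875: g = 0.3618 > 0 → [0.6875, 0.75]

+-++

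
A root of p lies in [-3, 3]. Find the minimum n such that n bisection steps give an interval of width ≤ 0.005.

Width after n steps is 6/2^n. Need 2^n ≥ 6/0.005 = 1200.
2^10 = 1024 < 1200 ≤ 2^11 = 2048, so n = 11.

11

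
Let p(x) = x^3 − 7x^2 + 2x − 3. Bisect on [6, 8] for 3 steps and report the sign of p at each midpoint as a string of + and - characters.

m = 7, p(m) = 11 (+); new bracket [6, 7]
m = 6.5, p(m) = -11.125 (−); new bracket [6.5, 7]
m = 6.75, p(m) = -0.890625 (−); new bracket [6.75, 7]

+--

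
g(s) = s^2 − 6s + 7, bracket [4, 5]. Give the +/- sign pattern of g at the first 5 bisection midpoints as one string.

midpoint 4.5: g = 0.25 > 0 → [4, 4.5]
midpoint 4.25: g = -0.4375 < 0 → [4.25, 4.5]
midpoint 4.375: g = -0.109375 < 0 → [4.375, 4.5]
midpoint 4.4375: g = 0.0664 > 0 → [4.375, 4.4375]
midpoint 4.40625: g = -0.0225 < 0 → [4.40625, 4.4375]

+--+-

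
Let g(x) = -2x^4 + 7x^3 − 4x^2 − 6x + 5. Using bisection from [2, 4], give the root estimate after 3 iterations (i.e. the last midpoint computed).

2.25

g(3) = -22 < 0, so the root lies in [2, 3]
g(2.5) = -3.75 < 0, so the root lies in [2, 2.5]
g(2.25) = -0.273438 < 0, so the root lies in [2, 2.25]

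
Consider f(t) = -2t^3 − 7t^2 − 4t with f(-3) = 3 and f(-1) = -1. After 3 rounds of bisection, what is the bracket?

t = -2 gives f = -4, negative; keep [-3, -2]
t = -2.5 gives f = -2.5, negative; keep [-3, -2.5]
t = -2.75 gives f = -0.34375, negative; keep [-3, -2.75]

[-3, -2.75]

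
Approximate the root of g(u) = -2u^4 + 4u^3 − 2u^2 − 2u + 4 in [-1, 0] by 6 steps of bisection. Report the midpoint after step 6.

-0.890625

u = -0.5 gives g = 3.875, positive; keep [-1, -0.5]
u = -0.75 gives g = 2.054688, positive; keep [-1, -0.75]
u = -0.875 gives g = 0.366699, positive; keep [-1, -0.875]
u = -0.9375 gives g = -0.7237, negative; keep [-0.9375, -0.875]
u = -0.90625 gives g = -0.1563, negative; keep [-0.90625, -0.875]
u = -0.890625 gives g = 0.1106, positive; keep [-0.90625, -0.890625]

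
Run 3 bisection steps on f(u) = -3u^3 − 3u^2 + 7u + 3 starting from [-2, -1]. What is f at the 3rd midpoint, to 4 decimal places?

-0.8965

m = -1.5, f(m) = -4.125 (−); new bracket [-2, -1.5]
m = -1.75, f(m) = -2.359375 (−); new bracket [-2, -1.75]
m = -1.875, f(m) = -0.896484 (−); new bracket [-2, -1.875]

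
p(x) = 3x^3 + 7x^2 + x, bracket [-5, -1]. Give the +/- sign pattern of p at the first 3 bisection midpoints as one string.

-+-

x = -3 gives p = -21, negative; keep [-3, -1]
x = -2 gives p = 2, positive; keep [-3, -2]
x = -2.5 gives p = -5.625, negative; keep [-2.5, -2]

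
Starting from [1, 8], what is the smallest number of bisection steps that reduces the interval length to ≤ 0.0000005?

24

Width after n steps is 7/2^n. Need 2^n ≥ 7/0.0000005 = 14000000.
2^23 = 8388608 < 14000000 ≤ 2^24 = 16777216, so n = 24.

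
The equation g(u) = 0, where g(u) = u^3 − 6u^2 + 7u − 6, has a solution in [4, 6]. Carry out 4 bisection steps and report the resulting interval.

u = 5 gives g = 4, positive; keep [4, 5]
u = 4.5 gives g = -4.875, negative; keep [4.5, 5]
u = 4.75 gives g = -0.953125, negative; keep [4.75, 5]
u = 4.875 gives g = 1.3887, positive; keep [4.75, 4.875]

[4.75, 4.875]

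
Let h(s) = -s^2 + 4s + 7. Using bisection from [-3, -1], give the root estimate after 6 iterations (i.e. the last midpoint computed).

s = -2 gives h = -5, negative; keep [-2, -1]
s = -1.5 gives h = -1.25, negative; keep [-1.5, -1]
s = -1.25 gives h = 0.4375, positive; keep [-1.5, -1.25]
s = -1.375 gives h = -0.3906, negative; keep [-1.375, -1.25]
s = -1.3125 gives h = 0.0273, positive; keep [-1.375, -1.3125]
s = -1.34375 gives h = -0.1807, negative; keep [-1.34375, -1.3125]

-1.34375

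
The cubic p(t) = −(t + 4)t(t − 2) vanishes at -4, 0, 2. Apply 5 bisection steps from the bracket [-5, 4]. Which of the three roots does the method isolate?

m = -0.5, p(m) = -4.375 (−); new bracket [-5, -0.5]
m = -2.75, p(m) = -16.328125 (−); new bracket [-5, -2.75]
m = -3.875, p(m) = -2.845703 (−); new bracket [-5, -3.875]
m = -4.4375, p(m) = 12.4978 (+); new bracket [-4.4375, -3.875]
m = -4.15625, p(m) = 3.998 (+); new bracket [-4.15625, -3.875]

-4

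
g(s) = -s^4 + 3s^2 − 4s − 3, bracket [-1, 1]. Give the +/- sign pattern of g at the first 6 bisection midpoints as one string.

m = 0, g(m) = -3 (−); new bracket [-1, 0]
m = -0.5, g(m) = -0.3125 (−); new bracket [-1, -0.5]
m = -0.75, g(m) = 1.371094 (+); new bracket [-0.75, -0.5]
m = -0.625, g(m) = 0.5193 (+); new bracket [-0.625, -0.5]
m = -0.5625, g(m) = 0.0991 (+); new bracket [-0.5625, -0.5]
m = -0.53125, g(m) = -0.108 (−); new bracket [-0.5625, -0.53125]

--+++-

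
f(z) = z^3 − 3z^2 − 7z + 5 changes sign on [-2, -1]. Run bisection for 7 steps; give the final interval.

midpoint -1.5: f = 5.375 > 0 → [-2, -1.5]
midpoint -1.75: f = 2.703125 > 0 → [-2, -1.75]
midpoint -1.875: f = 0.986328 > 0 → [-2, -1.875]
midpoint -1.9375: f = 0.0276 > 0 → [-2, -1.9375]
midpoint -1.96875: f = -0.4775 < 0 → [-1.96875, -1.9375]
midpoint -1.953125: f = -0.2228 < 0 → [-1.953125, -1.9375]
midpoint -1.9453125: f = -0.0971 < 0 → [-1.9453125, -1.9375]

[-1.9453125, -1.9375]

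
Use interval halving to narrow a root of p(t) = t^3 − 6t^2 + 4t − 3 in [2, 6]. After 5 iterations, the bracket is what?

t = 4 gives p = -19, negative; keep [4, 6]
t = 5 gives p = -8, negative; keep [5, 6]
t = 5.5 gives p = 3.875, positive; keep [5, 5.5]
t = 5.25 gives p = -2.6719, negative; keep [5.25, 5.5]
t = 5.375 gives p = 0.4434, positive; keep [5.25, 5.375]

[5.25, 5.375]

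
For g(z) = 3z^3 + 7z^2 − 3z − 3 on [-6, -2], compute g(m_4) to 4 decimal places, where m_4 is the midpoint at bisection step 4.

-4.2031

z = -4 gives g = -71, negative; keep [-4, -2]
z = -3 gives g = -12, negative; keep [-3, -2]
z = -2.5 gives g = 1.375, positive; keep [-3, -2.5]
z = -2.75 gives g = -4.2031, negative; keep [-2.75, -2.5]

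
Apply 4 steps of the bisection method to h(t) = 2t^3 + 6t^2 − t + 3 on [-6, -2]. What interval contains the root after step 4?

[-3.5, -3.25]

midpoint -4: h = -25 < 0 → [-4, -2]
midpoint -3: h = 6 > 0 → [-4, -3]
midpoint -3.5: h = -5.75 < 0 → [-3.5, -3]
midpoint -3.25: h = 0.9688 > 0 → [-3.5, -3.25]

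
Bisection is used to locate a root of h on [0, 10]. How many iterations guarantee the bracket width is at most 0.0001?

Width after n steps is 10/2^n. Need 2^n ≥ 10/0.0001 = 100000.
2^16 = 65536 < 100000 ≤ 2^17 = 131072, so n = 17.

17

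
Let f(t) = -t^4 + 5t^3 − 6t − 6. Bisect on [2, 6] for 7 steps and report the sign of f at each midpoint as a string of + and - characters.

midpoint 4: f = 34 > 0 → [4, 6]
midpoint 5: f = -36 < 0 → [4, 5]
midpoint 4.5: f = 12.5625 > 0 → [4.5, 5]
midpoint 4.75: f = -7.707 < 0 → [4.5, 4.75]
midpoint 4.625: f = 3.3494 > 0 → [4.625, 4.75]
midpoint 4.6875: f = -1.9385 < 0 → [4.625, 4.6875]
midpoint 4.65625: f = 0.7643 > 0 → [4.65625, 4.6875]

+-+-+-+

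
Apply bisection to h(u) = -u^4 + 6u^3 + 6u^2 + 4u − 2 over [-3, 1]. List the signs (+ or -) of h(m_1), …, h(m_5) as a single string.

m = -1, h(m) = -7 (−); new bracket [-1, 1]
m = 0, h(m) = -2 (−); new bracket [0, 1]
m = 0.5, h(m) = 2.1875 (+); new bracket [0, 0.5]
m = 0.25, h(m) = -0.5352 (−); new bracket [0.25, 0.5]
m = 0.375, h(m) = 0.6404 (+); new bracket [0.25, 0.375]

--+-+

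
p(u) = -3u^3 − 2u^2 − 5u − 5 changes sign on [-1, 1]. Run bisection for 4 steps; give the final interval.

[-1, -0.875]

m = 0, p(m) = -5 (−); new bracket [-1, 0]
m = -0.5, p(m) = -2.625 (−); new bracket [-1, -0.5]
m = -0.75, p(m) = -1.109375 (−); new bracket [-1, -0.75]
m = -0.875, p(m) = -0.1465 (−); new bracket [-1, -0.875]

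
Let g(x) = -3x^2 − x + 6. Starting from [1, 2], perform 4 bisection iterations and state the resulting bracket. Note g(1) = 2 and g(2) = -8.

[1.25, 1.3125]

m = 1.5, g(m) = -2.25 (−); new bracket [1, 1.5]
m = 1.25, g(m) = 0.0625 (+); new bracket [1.25, 1.5]
m = 1.375, g(m) = -1.046875 (−); new bracket [1.25, 1.375]
m = 1.3125, g(m) = -0.4805 (−); new bracket [1.25, 1.3125]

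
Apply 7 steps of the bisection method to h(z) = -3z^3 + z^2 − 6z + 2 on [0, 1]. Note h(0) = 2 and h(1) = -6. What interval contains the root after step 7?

[0.328125, 0.3359375]

m = 0.5, h(m) = -1.125 (−); new bracket [0, 0.5]
m = 0.25, h(m) = 0.515625 (+); new bracket [0.25, 0.5]
m = 0.375, h(m) = -0.267578 (−); new bracket [0.25, 0.375]
m = 0.3125, h(m) = 0.1311 (+); new bracket [0.3125, 0.375]
m = 0.34375, h(m) = -0.0662 (−); new bracket [0.3125, 0.34375]
m = 0.328125, h(m) = 0.0329 (+); new bracket [0.328125, 0.34375]
m = 0.3359375, h(m) = -0.0165 (−); new bracket [0.328125, 0.3359375]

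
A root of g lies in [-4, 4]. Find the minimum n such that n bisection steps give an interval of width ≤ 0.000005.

21

Width after n steps is 8/2^n. Need 2^n ≥ 8/0.000005 = 1600000.
2^20 = 1048576 < 1600000 ≤ 2^21 = 2097152, so n = 21.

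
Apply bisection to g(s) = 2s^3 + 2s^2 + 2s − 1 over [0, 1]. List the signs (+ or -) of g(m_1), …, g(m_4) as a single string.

+-+-

g(0.5) = 0.75 > 0, so the root lies in [0, 0.5]
g(0.25) = -0.34375 < 0, so the root lies in [0.25, 0.5]
g(0.375) = 0.136719 > 0, so the root lies in [0.25, 0.375]
g(0.3125) = -0.1187 < 0, so the root lies in [0.3125, 0.375]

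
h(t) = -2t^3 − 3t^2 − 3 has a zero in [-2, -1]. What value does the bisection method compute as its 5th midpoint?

-1.90625

m = -1.5, h(m) = -3 (−); new bracket [-2, -1.5]
m = -1.75, h(m) = -1.46875 (−); new bracket [-2, -1.75]
m = -1.875, h(m) = -0.363281 (−); new bracket [-2, -1.875]
m = -1.9375, h(m) = 0.2847 (+); new bracket [-1.9375, -1.875]
m = -1.90625, h(m) = -0.0475 (−); new bracket [-1.9375, -1.90625]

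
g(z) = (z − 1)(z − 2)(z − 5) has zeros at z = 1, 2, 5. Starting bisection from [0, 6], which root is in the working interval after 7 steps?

m = 3, g(m) = -4 (−); new bracket [3, 6]
m = 4.5, g(m) = -4.375 (−); new bracket [4.5, 6]
m = 5.25, g(m) = 3.453125 (+); new bracket [4.5, 5.25]
m = 4.875, g(m) = -1.3926 (−); new bracket [4.875, 5.25]
m = 5.0625, g(m) = 0.7776 (+); new bracket [4.875, 5.0625]
m = 4.96875, g(m) = -0.3682 (−); new bracket [4.96875, 5.0625]
m = 5.015625, g(m) = 0.1892 (+); new bracket [4.96875, 5.015625]

5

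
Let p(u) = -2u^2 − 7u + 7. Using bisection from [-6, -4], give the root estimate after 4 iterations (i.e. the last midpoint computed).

p(-5) = -8 < 0, so the root lies in [-5, -4]
p(-4.5) = -2 < 0, so the root lies in [-4.5, -4]
p(-4.25) = 0.625 > 0, so the root lies in [-4.5, -4.25]
p(-4.375) = -0.6562 < 0, so the root lies in [-4.375, -4.25]

-4.375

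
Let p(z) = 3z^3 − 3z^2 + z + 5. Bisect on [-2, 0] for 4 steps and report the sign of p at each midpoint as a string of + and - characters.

-++-

p(-1) = -2 < 0, so the root lies in [-1, 0]
p(-0.5) = 3.375 > 0, so the root lies in [-1, -0.5]
p(-0.75) = 1.296875 > 0, so the root lies in [-1, -0.75]
p(-0.875) = -0.1816 < 0, so the root lies in [-0.875, -0.75]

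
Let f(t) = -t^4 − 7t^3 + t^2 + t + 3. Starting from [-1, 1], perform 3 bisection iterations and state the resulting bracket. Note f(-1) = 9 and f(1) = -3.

m = 0, f(m) = 3 (+); new bracket [0, 1]
m = 0.5, f(m) = 2.8125 (+); new bracket [0.5, 1]
m = 0.75, f(m) = 1.042969 (+); new bracket [0.75, 1]

[0.75, 1]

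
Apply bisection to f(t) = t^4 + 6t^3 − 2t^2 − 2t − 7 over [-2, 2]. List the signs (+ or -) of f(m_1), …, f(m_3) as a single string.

midpoint 0: f = -7 < 0 → [0, 2]
midpoint 1: f = -4 < 0 → [1, 2]
midpoint 1.5: f = 10.8125 > 0 → [1, 1.5]

--+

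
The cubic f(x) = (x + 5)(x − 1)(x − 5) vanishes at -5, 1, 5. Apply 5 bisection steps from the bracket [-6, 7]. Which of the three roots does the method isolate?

-5

m = 0.5, f(m) = 12.375 (+); new bracket [-6, 0.5]
m = -2.75, f(m) = 65.390625 (+); new bracket [-6, -2.75]
m = -4.375, f(m) = 31.494141 (+); new bracket [-6, -4.375]
m = -5.1875, f(m) = -11.8191 (−); new bracket [-5.1875, -4.375]
m = -4.78125, f(m) = 12.3698 (+); new bracket [-5.1875, -4.78125]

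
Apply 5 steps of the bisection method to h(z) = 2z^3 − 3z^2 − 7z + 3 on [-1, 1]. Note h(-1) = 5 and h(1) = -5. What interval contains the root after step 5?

m = 0, h(m) = 3 (+); new bracket [0, 1]
m = 0.5, h(m) = -1 (−); new bracket [0, 0.5]
m = 0.25, h(m) = 1.09375 (+); new bracket [0.25, 0.5]
m = 0.375, h(m) = 0.0586 (+); new bracket [0.375, 0.5]
m = 0.4375, h(m) = -0.4692 (−); new bracket [0.375, 0.4375]

[0.375, 0.4375]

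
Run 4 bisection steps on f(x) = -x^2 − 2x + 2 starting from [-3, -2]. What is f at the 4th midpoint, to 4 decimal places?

0.1523

m = -2.5, f(m) = 0.75 (+); new bracket [-3, -2.5]
m = -2.75, f(m) = -0.0625 (−); new bracket [-2.75, -2.5]
m = -2.625, f(m) = 0.359375 (+); new bracket [-2.75, -2.625]
m = -2.6875, f(m) = 0.1523 (+); new bracket [-2.75, -2.6875]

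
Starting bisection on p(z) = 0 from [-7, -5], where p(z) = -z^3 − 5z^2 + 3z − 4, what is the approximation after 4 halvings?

-5.625

midpoint -6: p = 14 > 0 → [-6, -5]
midpoint -5.5: p = -5.375 < 0 → [-6, -5.5]
midpoint -5.75: p = 3.546875 > 0 → [-5.75, -5.5]
midpoint -5.625: p = -1.0996 < 0 → [-5.75, -5.625]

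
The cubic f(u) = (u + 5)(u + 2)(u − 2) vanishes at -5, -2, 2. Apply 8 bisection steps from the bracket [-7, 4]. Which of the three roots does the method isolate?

m = -1.5, f(m) = -6.125 (−); new bracket [-1.5, 4]
m = 1.25, f(m) = -15.234375 (−); new bracket [1.25, 4]
m = 2.625, f(m) = 22.041016 (+); new bracket [1.25, 2.625]
m = 1.9375, f(m) = -1.7073 (−); new bracket [1.9375, 2.625]
m = 2.28125, f(m) = 8.7674 (+); new bracket [1.9375, 2.28125]
m = 2.109375, f(m) = 3.1954 (+); new bracket [1.9375, 2.109375]
m = 2.0234375, f(m) = 0.6623 (+); new bracket [1.9375, 2.0234375]
m = 1.98046875, f(m) = -0.5427 (−); new bracket [1.98046875, 2.0234375]

2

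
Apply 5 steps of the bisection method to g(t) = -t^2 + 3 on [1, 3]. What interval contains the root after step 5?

midpoint 2: g = -1 < 0 → [1, 2]
midpoint 1.5: g = 0.75 > 0 → [1.5, 2]
midpoint 1.75: g = -0.0625 < 0 → [1.5, 1.75]
midpoint 1.625: g = 0.3594 > 0 → [1.625, 1.75]
midpoint 1.6875: g = 0.1523 > 0 → [1.6875, 1.75]

[1.6875, 1.75]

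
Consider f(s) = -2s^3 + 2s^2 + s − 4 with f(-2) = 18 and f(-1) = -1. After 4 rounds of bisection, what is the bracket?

[-1.125, -1.0625]

f(-1.5) = 5.75 > 0, so the root lies in [-1.5, -1]
f(-1.25) = 1.78125 > 0, so the root lies in [-1.25, -1]
f(-1.125) = 0.253906 > 0, so the root lies in [-1.125, -1]
f(-1.0625) = -0.4058 < 0, so the root lies in [-1.125, -1.0625]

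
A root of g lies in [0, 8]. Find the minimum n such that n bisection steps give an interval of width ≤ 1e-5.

Width after n steps is 8/2^n. Need 2^n ≥ 8/1e-5 = 800000.
2^19 = 524288 < 800000 ≤ 2^20 = 1048576, so n = 20.

20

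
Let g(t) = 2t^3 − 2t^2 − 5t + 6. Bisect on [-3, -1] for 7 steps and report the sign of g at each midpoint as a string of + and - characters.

-+-+---

midpoint -2: g = -8 < 0 → [-2, -1]
midpoint -1.5: g = 2.25 > 0 → [-2, -1.5]
midpoint -1.75: g = -2.09375 < 0 → [-1.75, -1.5]
midpoint -1.625: g = 0.2617 > 0 → [-1.75, -1.625]
midpoint -1.6875: g = -0.8687 < 0 → [-1.6875, -1.625]
midpoint -1.65625: g = -0.2918 < 0 → [-1.65625, -1.625]
midpoint -1.640625: g = -0.0122 < 0 → [-1.640625, -1.625]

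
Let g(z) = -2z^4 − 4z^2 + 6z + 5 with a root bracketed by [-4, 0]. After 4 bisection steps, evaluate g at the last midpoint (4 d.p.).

-2.3828

midpoint -2: g = -55 < 0 → [-2, 0]
midpoint -1: g = -7 < 0 → [-1, 0]
midpoint -0.5: g = 0.875 > 0 → [-1, -0.5]
midpoint -0.75: g = -2.3828 < 0 → [-0.75, -0.5]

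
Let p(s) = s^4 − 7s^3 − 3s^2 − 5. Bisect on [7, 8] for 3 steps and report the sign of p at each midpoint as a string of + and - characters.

+--

s = 7.5 gives p = 37.1875, positive; keep [7, 7.5]
s = 7.25 gives p = -67.417969, negative; keep [7.25, 7.5]
s = 7.375 gives p = -17.747803, negative; keep [7.375, 7.5]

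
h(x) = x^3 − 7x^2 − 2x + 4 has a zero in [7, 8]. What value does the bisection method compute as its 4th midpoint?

h(7.5) = 17.125 > 0, so the root lies in [7, 7.5]
h(7.25) = 2.640625 > 0, so the root lies in [7, 7.25]
h(7.125) = -3.904297 < 0, so the root lies in [7.125, 7.25]
h(7.1875) = -0.6887 < 0, so the root lies in [7.1875, 7.25]

7.1875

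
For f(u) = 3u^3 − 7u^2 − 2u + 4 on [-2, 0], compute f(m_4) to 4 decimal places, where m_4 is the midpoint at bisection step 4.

-1.6191

midpoint -1: f = -4 < 0 → [-1, 0]
midpoint -0.5: f = 2.875 > 0 → [-1, -0.5]
midpoint -0.75: f = 0.296875 > 0 → [-1, -0.75]
midpoint -0.875: f = -1.6191 < 0 → [-0.875, -0.75]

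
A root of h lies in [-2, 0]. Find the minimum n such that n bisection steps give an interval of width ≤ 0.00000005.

26

Width after n steps is 2/2^n. Need 2^n ≥ 2/0.00000005 = 40000000.
2^25 = 33554432 < 40000000 ≤ 2^26 = 67108864, so n = 26.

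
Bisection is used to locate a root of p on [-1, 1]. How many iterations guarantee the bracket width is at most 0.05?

6

Width after n steps is 2/2^n. Need 2^n ≥ 2/0.05 = 40.
2^5 = 32 < 40 ≤ 2^6 = 64, so n = 6.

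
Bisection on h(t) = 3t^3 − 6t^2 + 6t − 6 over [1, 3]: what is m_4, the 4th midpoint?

t = 2 gives h = 6, positive; keep [1, 2]
t = 1.5 gives h = -0.375, negative; keep [1.5, 2]
t = 1.75 gives h = 2.203125, positive; keep [1.5, 1.75]
t = 1.625 gives h = 0.7793, positive; keep [1.5, 1.625]

1.625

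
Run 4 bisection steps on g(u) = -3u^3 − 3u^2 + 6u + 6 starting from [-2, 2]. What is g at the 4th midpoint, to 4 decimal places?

m = 0, g(m) = 6 (+); new bracket [0, 2]
m = 1, g(m) = 6 (+); new bracket [1, 2]
m = 1.5, g(m) = -1.875 (−); new bracket [1, 1.5]
m = 1.25, g(m) = 2.9531 (+); new bracket [1.25, 1.5]

2.9531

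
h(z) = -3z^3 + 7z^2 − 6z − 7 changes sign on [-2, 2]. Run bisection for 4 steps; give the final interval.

[-0.75, -0.5]

z = 0 gives h = -7, negative; keep [-2, 0]
z = -1 gives h = 9, positive; keep [-1, 0]
z = -0.5 gives h = -1.875, negative; keep [-1, -0.5]
z = -0.75 gives h = 2.7031, positive; keep [-0.75, -0.5]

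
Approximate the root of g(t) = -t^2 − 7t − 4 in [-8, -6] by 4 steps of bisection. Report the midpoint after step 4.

t = -7 gives g = -4, negative; keep [-7, -6]
t = -6.5 gives g = -0.75, negative; keep [-6.5, -6]
t = -6.25 gives g = 0.6875, positive; keep [-6.5, -6.25]
t = -6.375 gives g = -0.0156, negative; keep [-6.375, -6.25]

-6.375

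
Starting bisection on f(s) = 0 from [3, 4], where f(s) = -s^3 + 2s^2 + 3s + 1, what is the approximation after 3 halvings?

3.125

s = 3.5 gives f = -6.875, negative; keep [3, 3.5]
s = 3.25 gives f = -2.453125, negative; keep [3, 3.25]
s = 3.125 gives f = -0.611328, negative; keep [3, 3.125]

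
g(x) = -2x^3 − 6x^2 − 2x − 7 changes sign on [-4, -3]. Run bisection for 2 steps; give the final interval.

midpoint -3.5: g = 12.25 > 0 → [-3.5, -3]
midpoint -3.25: g = 4.78125 > 0 → [-3.25, -3]

[-3.25, -3]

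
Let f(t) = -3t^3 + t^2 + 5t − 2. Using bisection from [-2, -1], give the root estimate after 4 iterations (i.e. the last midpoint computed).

f(-1.5) = 2.875 > 0, so the root lies in [-1.5, -1]
f(-1.25) = -0.828125 < 0, so the root lies in [-1.5, -1.25]
f(-1.375) = 0.814453 > 0, so the root lies in [-1.375, -1.25]
f(-1.3125) = -0.0569 < 0, so the root lies in [-1.375, -1.3125]

-1.3125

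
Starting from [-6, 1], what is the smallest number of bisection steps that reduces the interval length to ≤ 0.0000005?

Width after n steps is 7/2^n. Need 2^n ≥ 7/0.0000005 = 14000000.
2^23 = 8388608 < 14000000 ≤ 2^24 = 16777216, so n = 24.

24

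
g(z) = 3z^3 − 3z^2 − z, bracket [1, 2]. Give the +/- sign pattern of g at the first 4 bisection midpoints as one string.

m = 1.5, g(m) = 1.875 (+); new bracket [1, 1.5]
m = 1.25, g(m) = -0.078125 (−); new bracket [1.25, 1.5]
m = 1.375, g(m) = 0.751953 (+); new bracket [1.25, 1.375]
m = 1.3125, g(m) = 0.3025 (+); new bracket [1.25, 1.3125]

+-++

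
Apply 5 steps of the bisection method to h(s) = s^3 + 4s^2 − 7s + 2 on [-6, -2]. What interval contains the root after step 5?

[-5.375, -5.25]

midpoint -4: h = 30 > 0 → [-6, -4]
midpoint -5: h = 12 > 0 → [-6, -5]
midpoint -5.5: h = -4.875 < 0 → [-5.5, -5]
midpoint -5.25: h = 4.2969 > 0 → [-5.5, -5.25]
midpoint -5.375: h = -0.0996 < 0 → [-5.375, -5.25]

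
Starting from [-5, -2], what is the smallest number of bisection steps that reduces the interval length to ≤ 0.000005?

20

Width after n steps is 3/2^n. Need 2^n ≥ 3/0.000005 = 600000.
2^19 = 524288 < 600000 ≤ 2^20 = 1048576, so n = 20.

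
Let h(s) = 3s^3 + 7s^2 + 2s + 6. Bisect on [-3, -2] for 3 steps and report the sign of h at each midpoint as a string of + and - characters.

-++

s = -2.5 gives h = -2.125, negative; keep [-2.5, -2]
s = -2.25 gives h = 2.765625, positive; keep [-2.5, -2.25]
s = -2.375 gives h = 0.544922, positive; keep [-2.5, -2.375]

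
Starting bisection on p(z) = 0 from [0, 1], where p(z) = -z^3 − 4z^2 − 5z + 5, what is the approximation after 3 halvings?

0.625

midpoint 0.5: p = 1.375 > 0 → [0.5, 1]
midpoint 0.75: p = -1.421875 < 0 → [0.5, 0.75]
midpoint 0.625: p = 0.068359 > 0 → [0.625, 0.75]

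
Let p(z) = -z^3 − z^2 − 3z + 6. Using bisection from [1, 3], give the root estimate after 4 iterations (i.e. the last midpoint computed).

1.125

midpoint 2: p = -12 < 0 → [1, 2]
midpoint 1.5: p = -4.125 < 0 → [1, 1.5]
midpoint 1.25: p = -1.265625 < 0 → [1, 1.25]
midpoint 1.125: p = -0.0645 < 0 → [1, 1.125]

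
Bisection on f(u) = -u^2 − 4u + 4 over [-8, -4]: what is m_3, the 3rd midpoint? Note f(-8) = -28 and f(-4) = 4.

-4.5

midpoint -6: f = -8 < 0 → [-6, -4]
midpoint -5: f = -1 < 0 → [-5, -4]
midpoint -4.5: f = 1.75 > 0 → [-5, -4.5]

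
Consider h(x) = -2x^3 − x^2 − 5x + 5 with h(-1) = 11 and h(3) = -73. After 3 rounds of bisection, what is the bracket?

m = 1, h(m) = -3 (−); new bracket [-1, 1]
m = 0, h(m) = 5 (+); new bracket [0, 1]
m = 0.5, h(m) = 2 (+); new bracket [0.5, 1]

[0.5, 1]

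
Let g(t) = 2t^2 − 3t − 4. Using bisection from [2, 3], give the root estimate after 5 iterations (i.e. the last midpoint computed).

2.34375

m = 2.5, g(m) = 1 (+); new bracket [2, 2.5]
m = 2.25, g(m) = -0.625 (−); new bracket [2.25, 2.5]
m = 2.375, g(m) = 0.15625 (+); new bracket [2.25, 2.375]
m = 2.3125, g(m) = -0.2422 (−); new bracket [2.3125, 2.375]
m = 2.34375, g(m) = -0.0449 (−); new bracket [2.34375, 2.375]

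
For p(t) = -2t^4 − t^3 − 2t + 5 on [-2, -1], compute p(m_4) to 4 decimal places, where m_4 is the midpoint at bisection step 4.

0.0188

m = -1.5, p(m) = 1.25 (+); new bracket [-2, -1.5]
m = -1.75, p(m) = -4.898438 (−); new bracket [-1.75, -1.5]
m = -1.625, p(m) = -1.404785 (−); new bracket [-1.625, -1.5]
m = -1.5625, p(m) = 0.0188 (+); new bracket [-1.625, -1.5625]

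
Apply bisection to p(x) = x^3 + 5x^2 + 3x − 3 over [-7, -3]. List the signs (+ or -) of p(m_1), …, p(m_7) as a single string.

m = -5, p(m) = -18 (−); new bracket [-5, -3]
m = -4, p(m) = 1 (+); new bracket [-5, -4]
m = -4.5, p(m) = -6.375 (−); new bracket [-4.5, -4]
m = -4.25, p(m) = -2.2031 (−); new bracket [-4.25, -4]
m = -4.125, p(m) = -0.4863 (−); new bracket [-4.125, -4]
m = -4.0625, p(m) = 0.2849 (+); new bracket [-4.125, -4.0625]
m = -4.09375, p(m) = -0.0936 (−); new bracket [-4.09375, -4.0625]

-+---+-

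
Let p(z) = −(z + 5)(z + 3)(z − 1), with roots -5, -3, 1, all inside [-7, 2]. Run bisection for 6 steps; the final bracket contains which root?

z = -2.5 gives p = 4.375, positive; keep [-2.5, 2]
z = -0.25 gives p = 16.328125, positive; keep [-0.25, 2]
z = 0.875 gives p = 2.845703, positive; keep [0.875, 2]
z = 1.4375 gives p = -12.4978, negative; keep [0.875, 1.4375]
z = 1.15625 gives p = -3.998, negative; keep [0.875, 1.15625]
z = 1.015625 gives p = -0.3774, negative; keep [0.875, 1.015625]

1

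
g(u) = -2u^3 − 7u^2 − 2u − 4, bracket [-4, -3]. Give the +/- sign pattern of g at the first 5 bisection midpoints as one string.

+--++

midpoint -3.5: g = 3 > 0 → [-3.5, -3]
midpoint -3.25: g = -2.78125 < 0 → [-3.5, -3.25]
midpoint -3.375: g = -0.097656 < 0 → [-3.5, -3.375]
midpoint -3.4375: g = 1.3979 > 0 → [-3.4375, -3.375]
midpoint -3.40625: g = 0.637 > 0 → [-3.40625, -3.375]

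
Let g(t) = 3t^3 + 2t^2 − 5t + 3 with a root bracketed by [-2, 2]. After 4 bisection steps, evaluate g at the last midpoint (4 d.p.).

1.7969

m = 0, g(m) = 3 (+); new bracket [-2, 0]
m = -1, g(m) = 7 (+); new bracket [-2, -1]
m = -1.5, g(m) = 4.875 (+); new bracket [-2, -1.5]
m = -1.75, g(m) = 1.7969 (+); new bracket [-2, -1.75]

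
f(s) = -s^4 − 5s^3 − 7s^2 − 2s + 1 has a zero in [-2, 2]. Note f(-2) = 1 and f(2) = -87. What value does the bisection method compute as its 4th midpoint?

0.25

s = 0 gives f = 1, positive; keep [0, 2]
s = 1 gives f = -14, negative; keep [0, 1]
s = 0.5 gives f = -2.4375, negative; keep [0, 0.5]
s = 0.25 gives f = -0.0195, negative; keep [0, 0.25]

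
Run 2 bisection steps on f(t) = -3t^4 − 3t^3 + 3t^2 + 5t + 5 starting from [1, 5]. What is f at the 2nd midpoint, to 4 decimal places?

-45.0000

t = 3 gives f = -277, negative; keep [1, 3]
t = 2 gives f = -45, negative; keep [1, 2]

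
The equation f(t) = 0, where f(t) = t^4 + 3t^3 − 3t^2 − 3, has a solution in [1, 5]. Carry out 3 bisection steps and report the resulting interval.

[1, 1.5]

t = 3 gives f = 132, positive; keep [1, 3]
t = 2 gives f = 25, positive; keep [1, 2]
t = 1.5 gives f = 5.4375, positive; keep [1, 1.5]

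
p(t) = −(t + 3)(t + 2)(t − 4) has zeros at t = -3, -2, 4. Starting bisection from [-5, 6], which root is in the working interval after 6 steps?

m = 0.5, p(m) = 30.625 (+); new bracket [0.5, 6]
m = 3.25, p(m) = 24.609375 (+); new bracket [3.25, 6]
m = 4.625, p(m) = -31.572266 (−); new bracket [3.25, 4.625]
m = 3.9375, p(m) = 2.5745 (+); new bracket [3.9375, 4.625]
m = 4.28125, p(m) = -12.8631 (−); new bracket [3.9375, 4.28125]
m = 4.109375, p(m) = -4.7506 (−); new bracket [3.9375, 4.109375]

4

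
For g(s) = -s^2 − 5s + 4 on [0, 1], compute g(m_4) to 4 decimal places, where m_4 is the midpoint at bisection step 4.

0.0898

g(0.5) = 1.25 > 0, so the root lies in [0.5, 1]
g(0.75) = -0.3125 < 0, so the root lies in [0.5, 0.75]
g(0.625) = 0.484375 > 0, so the root lies in [0.625, 0.75]
g(0.6875) = 0.0898 > 0, so the root lies in [0.6875, 0.75]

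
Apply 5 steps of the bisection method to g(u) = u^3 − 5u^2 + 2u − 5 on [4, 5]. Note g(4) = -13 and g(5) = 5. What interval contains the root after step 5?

g(4.5) = -6.125 < 0, so the root lies in [4.5, 5]
g(4.75) = -1.140625 < 0, so the root lies in [4.75, 5]
g(4.875) = 1.779297 > 0, so the root lies in [4.75, 4.875]
g(4.8125) = 0.2825 > 0, so the root lies in [4.75, 4.8125]
g(4.78125) = -0.4382 < 0, so the root lies in [4.78125, 4.8125]

[4.78125, 4.8125]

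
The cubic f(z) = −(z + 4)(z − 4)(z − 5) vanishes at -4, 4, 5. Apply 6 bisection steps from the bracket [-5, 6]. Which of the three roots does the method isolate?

midpoint 0.5: f = -70.875 < 0 → [-5, 0.5]
midpoint -2.25: f = -79.296875 < 0 → [-5, -2.25]
midpoint -3.625: f = -24.662109 < 0 → [-5, -3.625]
midpoint -4.3125: f = 24.1907 > 0 → [-4.3125, -3.625]
midpoint -3.96875: f = -2.2334 < 0 → [-4.3125, -3.96875]
midpoint -4.140625: f = 10.464 > 0 → [-4.140625, -3.96875]

-4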